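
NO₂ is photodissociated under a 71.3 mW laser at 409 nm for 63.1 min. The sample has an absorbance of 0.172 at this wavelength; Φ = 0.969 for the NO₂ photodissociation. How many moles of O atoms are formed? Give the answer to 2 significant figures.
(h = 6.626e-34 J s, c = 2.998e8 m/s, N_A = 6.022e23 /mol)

2.9e-4 mol

Photon energy at 409 nm: hc/λ = (6.626e-34)(2.998e8)/(409e-9) = 4.857e-19 J.
Energy delivered: (71.3 mW)(3786 s) = 269.9 J.
Photons incident: 269.9 / 4.857e-19 = 5.557e20, i.e. 5.557e20/6.022e23 = 9.228e-4 mol.
Fraction absorbed: 1 − 10^(−0.172) = 0.3270.
Photons absorbed: 0.3270 × 9.228e-4 = 3.018e-4 mol.
Product: Φ × n_abs = 0.969 × 3.018e-4 = 2.924e-4 mol.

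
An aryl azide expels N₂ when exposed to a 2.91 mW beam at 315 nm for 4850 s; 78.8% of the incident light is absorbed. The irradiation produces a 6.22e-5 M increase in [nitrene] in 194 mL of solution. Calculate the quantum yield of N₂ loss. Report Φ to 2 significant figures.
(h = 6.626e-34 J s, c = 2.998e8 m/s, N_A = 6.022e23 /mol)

Φ = 0.41

Product: (6.22e-5 M)(0.194 L) = 1.207e-5 mol.
Photon energy at 315 nm: hc/λ = (6.626e-34)(2.998e8)/(315e-9) = 6.306e-19 J.
Energy delivered: (2.91 mW)(4850 s) = 14.11 J.
Photons incident: 14.11 / 6.306e-19 = 2.238e19, i.e. 2.238e19/6.022e23 = 3.716e-5 mol.
Photons absorbed: 0.788 × 3.716e-5 = 2.928e-5 mol.
Φ = 1.207e-5 mol / 2.928e-5 mol photons = 0.41.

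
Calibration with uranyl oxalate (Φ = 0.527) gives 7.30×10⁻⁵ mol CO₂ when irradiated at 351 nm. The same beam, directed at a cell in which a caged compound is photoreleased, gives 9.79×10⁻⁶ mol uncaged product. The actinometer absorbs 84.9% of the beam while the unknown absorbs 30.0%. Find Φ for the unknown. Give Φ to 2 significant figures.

Photons absorbed by the actinometer: 7.30×10⁻⁵ / 0.527 = 1.385×10⁻⁴ mol.
Incident flux: 1.385×10⁻⁴ / 0.849 = 1.631×10⁻⁴ einstein.
Absorbed by unknown: 0.300 × 1.631×10⁻⁴ = 4.893×10⁻⁵ mol.
Φ(unknown) = 9.79×10⁻⁶ / 4.893×10⁻⁵ = 0.20.

Φ = 0.20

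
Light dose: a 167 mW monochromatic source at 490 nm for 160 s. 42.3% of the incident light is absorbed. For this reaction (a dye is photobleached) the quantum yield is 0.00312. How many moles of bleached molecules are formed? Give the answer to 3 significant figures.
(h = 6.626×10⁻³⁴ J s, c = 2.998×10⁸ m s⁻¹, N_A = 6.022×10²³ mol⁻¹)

Photon energy at 490 nm: hc/λ = (6.626×10⁻³⁴)(2.998×10⁸)/(490×10⁻⁹) = 4.054×10⁻¹⁹ J.
Energy delivered: (167 mW)(160 s) = 26.72 J.
Photons incident: 26.72 / 4.054×10⁻¹⁹ = 6.591×10¹⁹, i.e. 6.591×10¹⁹/6.022×10²³ = 1.094×10⁻⁴ mol.
Photons absorbed: 0.423 × 1.094×10⁻⁴ = 4.628×10⁻⁵ mol.
Product: Φ × n_abs = 0.00312 × 4.628×10⁻⁵ = 1.444×10⁻⁷ mol.

1.44×10⁻⁷ mol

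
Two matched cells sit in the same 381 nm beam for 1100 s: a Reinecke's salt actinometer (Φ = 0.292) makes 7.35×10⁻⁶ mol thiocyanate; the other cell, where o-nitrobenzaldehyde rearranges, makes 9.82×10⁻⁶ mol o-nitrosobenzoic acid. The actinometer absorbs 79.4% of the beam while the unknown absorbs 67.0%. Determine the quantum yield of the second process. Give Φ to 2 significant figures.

Photons absorbed by the actinometer: 7.35×10⁻⁶ / 0.292 = 2.517×10⁻⁵ mol.
Incident flux: 2.517×10⁻⁵ / 0.794 = 3.170×10⁻⁵ einstein.
Absorbed by unknown: 0.670 × 3.170×10⁻⁵ = 2.124×10⁻⁵ mol.
Φ(unknown) = 9.82×10⁻⁶ / 2.124×10⁻⁵ = 0.46.

Φ = 0.46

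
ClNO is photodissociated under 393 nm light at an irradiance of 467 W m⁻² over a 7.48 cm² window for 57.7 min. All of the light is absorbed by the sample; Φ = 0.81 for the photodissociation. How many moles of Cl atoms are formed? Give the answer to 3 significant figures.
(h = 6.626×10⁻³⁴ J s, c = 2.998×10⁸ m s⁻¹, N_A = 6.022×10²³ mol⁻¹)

Photon energy at 393 nm: hc/λ = (6.626×10⁻³⁴)(2.998×10⁸)/(393×10⁻⁹) = 5.055×10⁻¹⁹ J.
Energy delivered: (467 W m⁻²)(7.48×10⁻⁴ m²)(3462 s) = 1209 J.
Photons incident: 1209 / 5.055×10⁻¹⁹ = 2.392×10²¹, i.e. 2.392×10²¹/6.022×10²³ = 0.003972 mol.
Product: Φ × n_abs = 0.81 × 0.003972 = 0.003217 mol.

0.00322 mol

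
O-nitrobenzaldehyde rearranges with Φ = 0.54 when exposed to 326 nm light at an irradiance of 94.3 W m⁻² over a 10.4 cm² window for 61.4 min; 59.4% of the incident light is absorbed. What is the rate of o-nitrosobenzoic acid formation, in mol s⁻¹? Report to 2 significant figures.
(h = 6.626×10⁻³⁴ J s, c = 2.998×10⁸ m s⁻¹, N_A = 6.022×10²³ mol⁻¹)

8.6×10⁻⁸ mol s⁻¹

Photon energy at 326 nm: hc/λ = (6.626×10⁻³⁴)(2.998×10⁸)/(326×10⁻⁹) = 6.093×10⁻¹⁹ J.
Energy delivered: (94.3 W m⁻²)(10.4×10⁻⁴ m²)(3684 s) = 361.3 J.
Photons incident: 361.3 / 6.093×10⁻¹⁹ = 5.930×10²⁰, i.e. 5.930×10²⁰/6.022×10²³ = 9.847×10⁻⁴ mol.
Photons absorbed: 0.594 × 9.847×10⁻⁴ = 5.849×10⁻⁴ mol.
Product formed: 0.54 × 5.849×10⁻⁴ = 3.158×10⁻⁴ mol.
Rate: 3.158×10⁻⁴ / 3684 s = 8.6×10⁻⁸ mol s⁻¹.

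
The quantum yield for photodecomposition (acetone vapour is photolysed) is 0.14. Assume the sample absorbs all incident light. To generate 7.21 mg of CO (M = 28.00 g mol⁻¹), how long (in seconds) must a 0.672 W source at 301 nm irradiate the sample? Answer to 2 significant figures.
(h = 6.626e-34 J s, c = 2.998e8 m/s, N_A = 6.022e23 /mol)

Product: 7.21 mg / 28.00 g mol⁻¹ = 2.575e-4 mol.
Photons that must be absorbed: 2.575e-4 / 0.14 = 0.001839 mol.
Photon energy: hc/λ = 6.600e-19 J; per mole, 3.975e5 J mol⁻¹.
Energy required: 0.001839 × 3.975e5 = 731.0 J.
Time: 731.0 J / 0.672 W = 1100 s.

t ≈ 1100 s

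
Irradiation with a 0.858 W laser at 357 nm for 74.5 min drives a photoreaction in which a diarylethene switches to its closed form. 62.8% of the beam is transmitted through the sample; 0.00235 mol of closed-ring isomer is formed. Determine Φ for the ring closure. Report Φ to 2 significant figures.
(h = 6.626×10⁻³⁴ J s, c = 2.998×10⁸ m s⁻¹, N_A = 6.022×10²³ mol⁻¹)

Photon energy at 357 nm: hc/λ = (6.626×10⁻³⁴)(2.998×10⁸)/(357×10⁻⁹) = 5.564×10⁻¹⁹ J.
Energy delivered: (0.858 W)(4470 s) = 3835 J.
Photons incident: 3835 / 5.564×10⁻¹⁹ = 6.893×10²¹, i.e. 6.893×10²¹/6.022×10²³ = 0.01145 mol.
Fraction absorbed: 1 − 62.8/100 = 0.3720.
Photons absorbed: 0.3720 × 0.01145 = 0.004259 mol.
Φ = 0.00235 mol / 0.004259 mol photons = 0.55.

Φ = 0.55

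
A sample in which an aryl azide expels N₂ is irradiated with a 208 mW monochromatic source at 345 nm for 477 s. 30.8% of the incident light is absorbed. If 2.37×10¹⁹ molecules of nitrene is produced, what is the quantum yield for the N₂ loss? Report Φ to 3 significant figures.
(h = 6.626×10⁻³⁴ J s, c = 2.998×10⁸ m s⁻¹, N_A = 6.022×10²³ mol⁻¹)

Product: 2.37×10¹⁹ / 6.022×10²³ = 3.936×10⁻⁵ mol.
Photon energy at 345 nm: hc/λ = (6.626×10⁻³⁴)(2.998×10⁸)/(345×10⁻⁹) = 5.758×10⁻¹⁹ J.
Energy delivered: (208 mW)(477 s) = 99.22 J.
Photons incident: 99.22 / 5.758×10⁻¹⁹ = 1.723×10²⁰, i.e. 1.723×10²⁰/6.022×10²³ = 2.861×10⁻⁴ mol.
Photons absorbed: 0.308 × 2.861×10⁻⁴ = 8.812×10⁻⁵ mol.
Φ = 3.936×10⁻⁵ mol / 8.812×10⁻⁵ mol photons = 0.447.

Φ = 0.447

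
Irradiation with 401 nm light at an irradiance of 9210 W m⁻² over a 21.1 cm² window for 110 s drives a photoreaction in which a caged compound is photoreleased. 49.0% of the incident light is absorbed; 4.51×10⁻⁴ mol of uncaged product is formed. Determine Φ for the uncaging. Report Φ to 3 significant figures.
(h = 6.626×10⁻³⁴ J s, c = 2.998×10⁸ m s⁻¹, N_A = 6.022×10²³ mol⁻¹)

Φ = 0.128

Photon energy at 401 nm: hc/λ = (6.626×10⁻³⁴)(2.998×10⁸)/(401×10⁻⁹) = 4.954×10⁻¹⁹ J.
Energy delivered: (9210 W m⁻²)(21.1×10⁻⁴ m²)(110 s) = 2138 J.
Photons incident: 2138 / 4.954×10⁻¹⁹ = 4.316×10²¹, i.e. 4.316×10²¹/6.022×10²³ = 0.007167 mol.
Photons absorbed: 0.490 × 0.007167 = 0.003512 mol.
Φ = 4.51×10⁻⁴ mol / 0.003512 mol photons = 0.128.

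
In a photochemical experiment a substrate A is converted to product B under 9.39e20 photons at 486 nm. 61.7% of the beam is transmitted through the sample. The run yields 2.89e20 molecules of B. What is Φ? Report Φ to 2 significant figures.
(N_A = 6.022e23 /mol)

Product: 2.89e20 / 6.022e23 = 4.799e-4 mol.
Moles of photons: 9.39e20 / 6.022e23 = 0.001559 mol.
Fraction absorbed: 1 − 61.7/100 = 0.3830.
Photons absorbed: 0.3830 × 0.001559 = 5.971e-4 mol.
Φ = 4.799e-4 mol / 5.971e-4 mol photons = 0.80.

Φ = 0.80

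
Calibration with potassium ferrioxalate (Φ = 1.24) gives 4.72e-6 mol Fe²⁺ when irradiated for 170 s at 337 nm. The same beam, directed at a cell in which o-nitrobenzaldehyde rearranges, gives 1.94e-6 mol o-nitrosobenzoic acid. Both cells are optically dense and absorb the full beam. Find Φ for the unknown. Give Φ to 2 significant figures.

Φ = 0.51

Photons absorbed by the actinometer: 4.72e-6 / 1.24 = 3.806e-6 mol.
Φ(unknown) = 1.94e-6 / 3.806e-6 = 0.51.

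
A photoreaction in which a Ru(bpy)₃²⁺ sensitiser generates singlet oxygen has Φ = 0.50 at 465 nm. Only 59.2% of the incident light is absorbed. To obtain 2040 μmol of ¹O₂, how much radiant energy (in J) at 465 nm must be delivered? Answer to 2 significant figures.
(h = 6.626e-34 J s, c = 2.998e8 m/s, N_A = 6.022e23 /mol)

1800 J

Product: 2040 μmol = 0.00204 mol.
Photons that must be absorbed: 0.00204 / 0.50 = 0.004080 mol.
Incident photons needed: 0.004080 / 0.592 = 0.006892 mol.
Photon energy: hc/λ = 4.272e-19 J; per mole, 2.573e5 J mol⁻¹.
Energy required: 0.006892 × 2.573e5 = 1800 J.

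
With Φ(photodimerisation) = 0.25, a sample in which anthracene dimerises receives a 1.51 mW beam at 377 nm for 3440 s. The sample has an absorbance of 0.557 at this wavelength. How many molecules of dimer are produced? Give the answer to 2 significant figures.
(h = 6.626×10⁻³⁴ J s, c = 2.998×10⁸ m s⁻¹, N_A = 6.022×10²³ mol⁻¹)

1.8×10¹⁸ molecules

Photon energy at 377 nm: hc/λ = (6.626×10⁻³⁴)(2.998×10⁸)/(377×10⁻⁹) = 5.269×10⁻¹⁹ J.
Energy delivered: (1.51 mW)(3440 s) = 5.194 J.
Photons incident: 5.194 / 5.269×10⁻¹⁹ = 9.858×10¹⁸, i.e. 9.858×10¹⁸/6.022×10²³ = 1.637×10⁻⁵ mol.
Fraction absorbed: 1 − 10^(−0.557) = 0.7227.
Photons absorbed: 0.7227 × 1.637×10⁻⁵ = 1.183×10⁻⁵ mol.
Product: Φ × n_abs = 0.25 × 1.183×10⁻⁵ = 2.958×10⁻⁶ mol.
As a count: 2.958×10⁻⁶ × 6.022×10²³ = 1.8×10¹⁸.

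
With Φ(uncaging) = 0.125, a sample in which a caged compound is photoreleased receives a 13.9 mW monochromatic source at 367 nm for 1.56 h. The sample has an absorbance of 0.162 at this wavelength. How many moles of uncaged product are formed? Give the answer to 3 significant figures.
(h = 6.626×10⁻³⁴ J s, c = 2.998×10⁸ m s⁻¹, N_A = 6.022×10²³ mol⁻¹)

9.32×10⁻⁶ mol

Photon energy at 367 nm: hc/λ = (6.626×10⁻³⁴)(2.998×10⁸)/(367×10⁻⁹) = 5.413×10⁻¹⁹ J.
Energy delivered: (13.9 mW)(5616 s) = 78.06 J.
Photons incident: 78.06 / 5.413×10⁻¹⁹ = 1.442×10²⁰, i.e. 1.442×10²⁰/6.022×10²³ = 2.395×10⁻⁴ mol.
Fraction absorbed: 1 − 10^(−0.162) = 0.3113.
Photons absorbed: 0.3113 × 2.395×10⁻⁴ = 7.456×10⁻⁵ mol.
Product: Φ × n_abs = 0.125 × 7.456×10⁻⁵ = 9.320×10⁻⁶ mol.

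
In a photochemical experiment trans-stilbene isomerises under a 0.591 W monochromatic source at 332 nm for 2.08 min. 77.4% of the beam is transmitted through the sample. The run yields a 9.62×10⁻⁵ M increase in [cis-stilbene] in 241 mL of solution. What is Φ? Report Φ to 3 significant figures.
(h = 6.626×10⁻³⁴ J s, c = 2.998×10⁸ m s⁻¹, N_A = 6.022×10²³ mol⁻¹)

Product: (9.62×10⁻⁵ M)(0.241 L) = 2.318×10⁻⁵ mol.
Photon energy at 332 nm: hc/λ = (6.626×10⁻³⁴)(2.998×10⁸)/(332×10⁻⁹) = 5.983×10⁻¹⁹ J.
Energy delivered: (0.591 W)(124.8 s) = 73.76 J.
Photons incident: 73.76 / 5.983×10⁻¹⁹ = 1.233×10²⁰, i.e. 1.233×10²⁰/6.022×10²³ = 2.047×10⁻⁴ mol.
Fraction absorbed: 1 − 77.4/100 = 0.2260.
Photons absorbed: 0.2260 × 2.047×10⁻⁴ = 4.626×10⁻⁵ mol.
Φ = 2.318×10⁻⁵ mol / 4.626×10⁻⁵ mol photons = 0.501.

Φ = 0.501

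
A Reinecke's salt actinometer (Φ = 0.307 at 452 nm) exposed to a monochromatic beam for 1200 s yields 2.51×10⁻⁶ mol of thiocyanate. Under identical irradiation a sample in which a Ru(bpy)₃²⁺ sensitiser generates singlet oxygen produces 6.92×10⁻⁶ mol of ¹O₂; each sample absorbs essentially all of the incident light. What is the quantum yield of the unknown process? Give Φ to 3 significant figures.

Φ = 0.846

Photons absorbed by the actinometer: 2.51×10⁻⁶ / 0.307 = 8.176×10⁻⁶ mol.
Φ(unknown) = 6.92×10⁻⁶ / 8.176×10⁻⁶ = 0.846.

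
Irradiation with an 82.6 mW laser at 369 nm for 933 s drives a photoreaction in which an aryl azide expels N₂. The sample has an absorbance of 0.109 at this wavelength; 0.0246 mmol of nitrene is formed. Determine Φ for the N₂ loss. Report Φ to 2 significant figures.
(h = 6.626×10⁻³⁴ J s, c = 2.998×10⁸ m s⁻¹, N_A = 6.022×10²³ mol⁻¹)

Product: 0.0246 mmol = 2.46×10⁻⁵ mol.
Photon energy at 369 nm: hc/λ = (6.626×10⁻³⁴)(2.998×10⁸)/(369×10⁻⁹) = 5.383×10⁻¹⁹ J.
Energy delivered: (82.6 mW)(933 s) = 77.07 J.
Photons incident: 77.07 / 5.383×10⁻¹⁹ = 1.432×10²⁰, i.e. 1.432×10²⁰/6.022×10²³ = 2.378×10⁻⁴ mol.
Fraction absorbed: 1 − 10^(−0.109) = 0.2220.
Photons absorbed: 0.2220 × 2.378×10⁻⁴ = 5.279×10⁻⁵ mol.
Φ = 2.46×10⁻⁵ mol / 5.279×10⁻⁵ mol photons = 0.47.

Φ = 0.47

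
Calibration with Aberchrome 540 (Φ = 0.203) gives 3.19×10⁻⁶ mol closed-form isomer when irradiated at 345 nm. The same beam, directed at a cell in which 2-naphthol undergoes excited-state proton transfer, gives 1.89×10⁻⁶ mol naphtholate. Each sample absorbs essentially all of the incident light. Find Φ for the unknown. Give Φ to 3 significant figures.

Photons absorbed by the actinometer: 3.19×10⁻⁶ / 0.203 = 1.571×10⁻⁵ mol.
Φ(unknown) = 1.89×10⁻⁶ / 1.571×10⁻⁵ = 0.120.

Φ = 0.120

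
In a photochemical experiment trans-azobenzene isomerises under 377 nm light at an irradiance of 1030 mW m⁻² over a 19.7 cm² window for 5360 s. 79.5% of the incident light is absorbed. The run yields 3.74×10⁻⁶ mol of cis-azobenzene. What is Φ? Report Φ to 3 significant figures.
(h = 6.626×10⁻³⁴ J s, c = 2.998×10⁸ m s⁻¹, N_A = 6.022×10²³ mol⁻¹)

Φ = 0.137

Photon energy at 377 nm: hc/λ = (6.626×10⁻³⁴)(2.998×10⁸)/(377×10⁻⁹) = 5.269×10⁻¹⁹ J.
Energy delivered: (1030 mW m⁻²)(19.7×10⁻⁴ m²)(5360 s) = 10.88 J.
Photons incident: 10.88 / 5.269×10⁻¹⁹ = 2.065×10¹⁹, i.e. 2.065×10¹⁹/6.022×10²³ = 3.429×10⁻⁵ mol.
Photons absorbed: 0.795 × 3.429×10⁻⁵ = 2.726×10⁻⁵ mol.
Φ = 3.74×10⁻⁶ mol / 2.726×10⁻⁵ mol photons = 0.137.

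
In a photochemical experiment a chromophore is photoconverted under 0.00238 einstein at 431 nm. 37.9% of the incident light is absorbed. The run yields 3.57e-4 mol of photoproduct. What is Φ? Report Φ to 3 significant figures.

Photons absorbed: 0.379 × 0.00238 = 9.020e-4 mol.
Φ = 3.57e-4 mol / 9.020e-4 mol photons = 0.396.

Φ = 0.396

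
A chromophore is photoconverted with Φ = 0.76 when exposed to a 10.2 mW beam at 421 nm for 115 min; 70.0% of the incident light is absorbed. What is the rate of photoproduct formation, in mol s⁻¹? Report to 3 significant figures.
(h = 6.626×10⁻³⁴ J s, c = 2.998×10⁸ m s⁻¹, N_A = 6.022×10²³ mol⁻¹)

Photon energy at 421 nm: hc/λ = (6.626×10⁻³⁴)(2.998×10⁸)/(421×10⁻⁹) = 4.718×10⁻¹⁹ J.
Energy delivered: (10.2 mW)(6900 s) = 70.38 J.
Photons incident: 70.38 / 4.718×10⁻¹⁹ = 1.492×10²⁰, i.e. 1.492×10²⁰/6.022×10²³ = 2.478×10⁻⁴ mol.
Photons absorbed: 0.700 × 2.478×10⁻⁴ = 1.735×10⁻⁴ mol.
Product formed: 0.76 × 1.735×10⁻⁴ = 1.319×10⁻⁴ mol.
Rate: 1.319×10⁻⁴ / 6900 s = 1.91×10⁻⁸ mol s⁻¹.

1.91×10⁻⁸ mol s⁻¹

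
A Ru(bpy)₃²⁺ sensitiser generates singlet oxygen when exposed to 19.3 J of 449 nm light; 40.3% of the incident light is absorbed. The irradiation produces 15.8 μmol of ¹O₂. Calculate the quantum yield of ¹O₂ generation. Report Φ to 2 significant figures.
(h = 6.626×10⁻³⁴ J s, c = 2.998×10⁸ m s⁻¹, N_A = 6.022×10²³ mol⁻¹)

Product: 15.8 μmol = 1.58×10⁻⁵ mol.
Photon energy at 449 nm: hc/λ = (6.626×10⁻³⁴)(2.998×10⁸)/(449×10⁻⁹) = 4.424×10⁻¹⁹ J.
Photons incident: 19.3 / 4.424×10⁻¹⁹ = 4.363×10¹⁹, i.e. 4.363×10¹⁹/6.022×10²³ = 7.245×10⁻⁵ mol.
Photons absorbed: 0.403 × 7.245×10⁻⁵ = 2.920×10⁻⁵ mol.
Φ = 1.58×10⁻⁵ mol / 2.920×10⁻⁵ mol photons = 0.54.

Φ = 0.54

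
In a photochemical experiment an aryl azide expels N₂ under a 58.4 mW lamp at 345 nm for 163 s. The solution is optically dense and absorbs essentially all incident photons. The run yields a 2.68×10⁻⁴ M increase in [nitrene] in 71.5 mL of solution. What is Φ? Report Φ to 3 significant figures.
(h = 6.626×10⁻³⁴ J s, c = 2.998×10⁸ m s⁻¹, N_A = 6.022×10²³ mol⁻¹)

Φ = 0.698

Product: (2.68×10⁻⁴ M)(0.0715 L) = 1.916×10⁻⁵ mol.
Photon energy at 345 nm: hc/λ = (6.626×10⁻³⁴)(2.998×10⁸)/(345×10⁻⁹) = 5.758×10⁻¹⁹ J.
Energy delivered: (58.4 mW)(163 s) = 9.519 J.
Photons incident: 9.519 / 5.758×10⁻¹⁹ = 1.653×10¹⁹, i.e. 1.653×10¹⁹/6.022×10²³ = 2.745×10⁻⁵ mol.
Φ = 1.916×10⁻⁵ mol / 2.745×10⁻⁵ mol photons = 0.698.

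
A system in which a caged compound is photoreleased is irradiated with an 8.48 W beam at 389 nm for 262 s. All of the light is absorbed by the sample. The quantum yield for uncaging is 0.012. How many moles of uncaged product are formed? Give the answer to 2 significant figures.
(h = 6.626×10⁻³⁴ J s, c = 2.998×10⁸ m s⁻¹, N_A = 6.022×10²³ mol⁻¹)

Photon energy at 389 nm: hc/λ = (6.626×10⁻³⁴)(2.998×10⁸)/(389×10⁻⁹) = 5.107×10⁻¹⁹ J.
Energy delivered: (8.48 W)(262 s) = 2222 J.
Photons incident: 2222 / 5.107×10⁻¹⁹ = 4.351×10²¹, i.e. 4.351×10²¹/6.022×10²³ = 0.007225 mol.
Product: Φ × n_abs = 0.012 × 0.007225 = 8.670×10⁻⁵ mol.

8.7×10⁻⁵ mol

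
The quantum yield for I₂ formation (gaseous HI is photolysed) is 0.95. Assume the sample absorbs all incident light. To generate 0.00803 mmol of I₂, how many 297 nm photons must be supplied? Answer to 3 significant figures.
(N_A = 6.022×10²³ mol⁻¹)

Product: 0.00803 mmol = 8.03×10⁻⁶ mol.
Photons that must be absorbed: 8.03×10⁻⁶ / 0.95 = 8.453×10⁻⁶ mol.
Photon count: 8.453×10⁻⁶ × 6.022×10²³ = 5.09×10¹⁸.

5.09×10¹⁸ photons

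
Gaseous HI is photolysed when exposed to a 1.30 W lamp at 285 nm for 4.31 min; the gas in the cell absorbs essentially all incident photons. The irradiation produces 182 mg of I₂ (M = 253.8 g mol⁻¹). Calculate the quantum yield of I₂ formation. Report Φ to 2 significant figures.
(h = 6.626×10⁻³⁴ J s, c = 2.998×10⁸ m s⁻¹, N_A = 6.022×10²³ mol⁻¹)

Product: 182 mg / 253.8 g mol⁻¹ = 7.171×10⁻⁴ mol.
Photon energy at 285 nm: hc/λ = (6.626×10⁻³⁴)(2.998×10⁸)/(285×10⁻⁹) = 6.970×10⁻¹⁹ J.
Energy delivered: (1.30 W)(258.6 s) = 336.2 J.
Photons incident: 336.2 / 6.970×10⁻¹⁹ = 4.824×10²⁰, i.e. 4.824×10²⁰/6.022×10²³ = 8.011×10⁻⁴ mol.
Φ = 7.171×10⁻⁴ mol / 8.011×10⁻⁴ mol photons = 0.90.

Φ = 0.90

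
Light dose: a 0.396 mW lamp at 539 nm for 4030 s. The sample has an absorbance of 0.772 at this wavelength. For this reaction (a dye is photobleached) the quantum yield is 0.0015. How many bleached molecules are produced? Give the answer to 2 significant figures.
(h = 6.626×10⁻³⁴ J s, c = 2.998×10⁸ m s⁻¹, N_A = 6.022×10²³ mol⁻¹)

Photon energy at 539 nm: hc/λ = (6.626×10⁻³⁴)(2.998×10⁸)/(539×10⁻⁹) = 3.685×10⁻¹⁹ J.
Energy delivered: (0.396 mW)(4030 s) = 1.596 J.
Photons incident: 1.596 / 3.685×10⁻¹⁹ = 4.331×10¹⁸, i.e. 4.331×10¹⁸/6.022×10²³ = 7.192×10⁻⁶ mol.
Fraction absorbed: 1 − 10^(−0.772) = 0.8310.
Photons absorbed: 0.8310 × 7.192×10⁻⁶ = 5.977×10⁻⁶ mol.
Product: Φ × n_abs = 0.0015 × 5.977×10⁻⁶ = 8.966×10⁻⁹ mol.
As a count: 8.966×10⁻⁹ × 6.022×10²³ = 5.4×10¹⁵.

5.4×10¹⁵ bleached molecules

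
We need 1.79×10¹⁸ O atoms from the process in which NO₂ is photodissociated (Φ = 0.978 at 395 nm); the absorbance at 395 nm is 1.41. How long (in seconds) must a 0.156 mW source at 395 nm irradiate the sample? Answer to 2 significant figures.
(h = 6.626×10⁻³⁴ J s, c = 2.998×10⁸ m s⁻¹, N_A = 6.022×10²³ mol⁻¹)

Product: 1.79×10¹⁸ / 6.022×10²³ = 2.972×10⁻⁶ mol.
Photons that must be absorbed: 2.972×10⁻⁶ / 0.978 = 3.039×10⁻⁶ mol.
Fraction absorbed: 1 − 10^(−1.41) = 0.9611.
Incident photons needed: 3.039×10⁻⁶ / 0.9611 = 3.162×10⁻⁶ mol.
Photon energy: hc/λ = 5.029×10⁻¹⁹ J; per mole, 3.028×10⁵ J mol⁻¹.
Energy required: 3.162×10⁻⁶ × 3.028×10⁵ = 0.9575 J.
Time: 0.9575 J / 0.000156 W = 6100 s.

t ≈ 6100 s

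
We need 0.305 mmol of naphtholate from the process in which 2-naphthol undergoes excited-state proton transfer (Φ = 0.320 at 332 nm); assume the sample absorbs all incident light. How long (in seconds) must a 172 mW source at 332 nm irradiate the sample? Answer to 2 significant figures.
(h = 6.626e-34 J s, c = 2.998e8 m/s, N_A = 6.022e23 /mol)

Product: 0.305 mmol = 3.05e-4 mol.
Photons that must be absorbed: 3.05e-4 / 0.320 = 9.531e-4 mol.
Photon energy: hc/λ = 5.983e-19 J; per mole, 3.603e5 J mol⁻¹.
Energy required: 9.531e-4 × 3.603e5 = 343.4 J.
Time: 343.4 J / 0.172 W = 2000 s.

t ≈ 2000 s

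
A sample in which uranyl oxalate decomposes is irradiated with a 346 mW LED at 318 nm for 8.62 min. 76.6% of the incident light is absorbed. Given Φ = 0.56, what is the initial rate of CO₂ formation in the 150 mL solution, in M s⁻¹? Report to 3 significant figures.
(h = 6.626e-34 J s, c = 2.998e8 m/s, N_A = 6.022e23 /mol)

2.63e-6 M s⁻¹

Photon energy at 318 nm: hc/λ = (6.626e-34)(2.998e8)/(318e-9) = 6.247e-19 J.
Energy delivered: (346 mW)(517.2 s) = 179.0 J.
Photons incident: 179.0 / 6.247e-19 = 2.865e20, i.e. 2.865e20/6.022e23 = 4.758e-4 mol.
Photons absorbed: 0.766 × 4.758e-4 = 3.645e-4 mol.
Product formed: 0.56 × 3.645e-4 = 2.041e-4 mol.
Rate: 2.041e-4 mol / (517.2 s × 0.15 L) = 2.63e-6 M s⁻¹.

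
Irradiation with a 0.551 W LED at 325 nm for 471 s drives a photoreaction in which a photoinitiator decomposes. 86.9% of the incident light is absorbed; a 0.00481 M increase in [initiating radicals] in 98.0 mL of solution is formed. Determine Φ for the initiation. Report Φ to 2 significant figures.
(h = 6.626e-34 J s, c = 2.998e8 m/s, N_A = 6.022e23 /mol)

Φ = 0.77

Product: (0.00481 M)(0.098 L) = 4.714e-4 mol.
Photon energy at 325 nm: hc/λ = (6.626e-34)(2.998e8)/(325e-9) = 6.112e-19 J.
Energy delivered: (0.551 W)(471 s) = 259.5 J.
Photons incident: 259.5 / 6.112e-19 = 4.246e20, i.e. 4.246e20/6.022e23 = 7.051e-4 mol.
Photons absorbed: 0.869 × 7.051e-4 = 6.127e-4 mol.
Φ = 4.714e-4 mol / 6.127e-4 mol photons = 0.77.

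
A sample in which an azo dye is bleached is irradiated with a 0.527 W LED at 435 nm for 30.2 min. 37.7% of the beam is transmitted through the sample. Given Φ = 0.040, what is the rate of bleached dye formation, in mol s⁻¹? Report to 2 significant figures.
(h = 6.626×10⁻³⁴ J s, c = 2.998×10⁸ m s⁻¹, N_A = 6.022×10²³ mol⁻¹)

Photon energy at 435 nm: hc/λ = (6.626×10⁻³⁴)(2.998×10⁸)/(435×10⁻⁹) = 4.567×10⁻¹⁹ J.
Energy delivered: (0.527 W)(1812 s) = 954.9 J.
Photons incident: 954.9 / 4.567×10⁻¹⁹ = 2.091×10²¹, i.e. 2.091×10²¹/6.022×10²³ = 0.003472 mol.
Fraction absorbed: 1 − 37.7/100 = 0.6230.
Photons absorbed: 0.6230 × 0.003472 = 0.002163 mol.
Product formed: 0.040 × 0.002163 = 8.652×10⁻⁵ mol.
Rate: 8.652×10⁻⁵ / 1812 s = 4.8×10⁻⁸ mol s⁻¹.

4.8×10⁻⁸ mol s⁻¹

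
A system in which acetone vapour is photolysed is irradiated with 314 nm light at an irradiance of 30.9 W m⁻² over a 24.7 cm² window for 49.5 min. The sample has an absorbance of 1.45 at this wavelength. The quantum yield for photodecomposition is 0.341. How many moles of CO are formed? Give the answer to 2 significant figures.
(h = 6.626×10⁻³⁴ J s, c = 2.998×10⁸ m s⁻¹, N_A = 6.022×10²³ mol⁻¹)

2.0×10⁻⁴ mol

Photon energy at 314 nm: hc/λ = (6.626×10⁻³⁴)(2.998×10⁸)/(314×10⁻⁹) = 6.326×10⁻¹⁹ J.
Energy delivered: (30.9 W m⁻²)(24.7×10⁻⁴ m²)(2970 s) = 226.7 J.
Photons incident: 226.7 / 6.326×10⁻¹⁹ = 3.584×10²⁰, i.e. 3.584×10²⁰/6.022×10²³ = 5.952×10⁻⁴ mol.
Fraction absorbed: 1 − 10^(−1.45) = 0.9645.
Photons absorbed: 0.9645 × 5.952×10⁻⁴ = 5.741×10⁻⁴ mol.
Product: Φ × n_abs = 0.341 × 5.741×10⁻⁴ = 1.958×10⁻⁴ mol.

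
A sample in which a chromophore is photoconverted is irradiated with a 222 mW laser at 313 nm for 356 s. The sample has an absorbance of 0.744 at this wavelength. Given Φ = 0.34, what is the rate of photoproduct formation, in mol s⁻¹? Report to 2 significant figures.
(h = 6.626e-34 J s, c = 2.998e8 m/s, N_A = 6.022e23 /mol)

1.6e-7 mol s⁻¹

Photon energy at 313 nm: hc/λ = (6.626e-34)(2.998e8)/(313e-9) = 6.347e-19 J.
Energy delivered: (222 mW)(356 s) = 79.03 J.
Photons incident: 79.03 / 6.347e-19 = 1.245e20, i.e. 1.245e20/6.022e23 = 2.067e-4 mol.
Fraction absorbed: 1 − 10^(−0.744) = 0.8197.
Photons absorbed: 0.8197 × 2.067e-4 = 1.694e-4 mol.
Product formed: 0.34 × 1.694e-4 = 5.760e-5 mol.
Rate: 5.760e-5 / 356 s = 1.6e-7 mol s⁻¹.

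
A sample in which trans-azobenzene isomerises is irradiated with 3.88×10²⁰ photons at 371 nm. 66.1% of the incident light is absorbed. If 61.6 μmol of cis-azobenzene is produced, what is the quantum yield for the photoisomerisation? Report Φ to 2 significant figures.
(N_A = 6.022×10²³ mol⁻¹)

Φ = 0.14

Product: 61.6 μmol = 6.16×10⁻⁵ mol.
Moles of photons: 3.88×10²⁰ / 6.022×10²³ = 6.443×10⁻⁴ mol.
Photons absorbed: 0.661 × 6.443×10⁻⁴ = 4.259×10⁻⁴ mol.
Φ = 6.16×10⁻⁵ mol / 4.259×10⁻⁴ mol photons = 0.14.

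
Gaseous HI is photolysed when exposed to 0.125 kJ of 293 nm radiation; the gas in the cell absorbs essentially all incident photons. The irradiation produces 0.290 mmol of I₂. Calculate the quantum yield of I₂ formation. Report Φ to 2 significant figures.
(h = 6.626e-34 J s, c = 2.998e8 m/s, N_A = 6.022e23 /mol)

Φ = 0.95

Product: 0.290 mmol = 2.90e-4 mol.
Photon energy at 293 nm: hc/λ = (6.626e-34)(2.998e8)/(293e-9) = 6.780e-19 J.
Incident energy: 0.125 kJ = 125 J.
Photons incident: 125 / 6.780e-19 = 1.844e20, i.e. 1.844e20/6.022e23 = 3.062e-4 mol.
Φ = 2.90e-4 mol / 3.062e-4 mol photons = 0.95.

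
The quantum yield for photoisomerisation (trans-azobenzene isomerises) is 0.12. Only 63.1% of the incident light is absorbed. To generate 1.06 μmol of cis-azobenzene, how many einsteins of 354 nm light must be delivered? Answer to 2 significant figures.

1.4×10⁻⁵ einstein

Product: 1.06 μmol = 1.06×10⁻⁶ mol.
Photons that must be absorbed: 1.06×10⁻⁶ / 0.12 = 8.833×10⁻⁶ mol.
Incident photons needed: 8.833×10⁻⁶ / 0.631 = 1.400×10⁻⁵ mol.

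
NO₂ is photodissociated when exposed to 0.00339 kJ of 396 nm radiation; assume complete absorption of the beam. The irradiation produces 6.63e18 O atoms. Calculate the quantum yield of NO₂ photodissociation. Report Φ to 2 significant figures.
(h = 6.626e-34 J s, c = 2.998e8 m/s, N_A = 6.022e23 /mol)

Φ = 0.98

Product: 6.63e18 / 6.022e23 = 1.101e-5 mol.
Photon energy at 396 nm: hc/λ = (6.626e-34)(2.998e8)/(396e-9) = 5.016e-19 J.
Incident energy: 0.00339 kJ = 3.39 J.
Photons incident: 3.39 / 5.016e-19 = 6.758e18, i.e. 6.758e18/6.022e23 = 1.122e-5 mol.
Φ = 1.101e-5 mol / 1.122e-5 mol photons = 0.98.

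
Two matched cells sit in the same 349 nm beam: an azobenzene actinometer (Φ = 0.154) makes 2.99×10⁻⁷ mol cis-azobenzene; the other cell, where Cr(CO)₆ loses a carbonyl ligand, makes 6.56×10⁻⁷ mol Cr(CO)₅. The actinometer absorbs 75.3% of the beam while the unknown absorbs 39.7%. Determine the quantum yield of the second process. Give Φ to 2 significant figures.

Φ = 0.64

Photons absorbed by the actinometer: 2.99×10⁻⁷ / 0.154 = 1.942×10⁻⁶ mol.
Incident flux: 1.942×10⁻⁶ / 0.753 = 2.579×10⁻⁶ einstein.
Absorbed by unknown: 0.397 × 2.579×10⁻⁶ = 1.024×10⁻⁶ mol.
Φ(unknown) = 6.56×10⁻⁷ / 1.024×10⁻⁶ = 0.64.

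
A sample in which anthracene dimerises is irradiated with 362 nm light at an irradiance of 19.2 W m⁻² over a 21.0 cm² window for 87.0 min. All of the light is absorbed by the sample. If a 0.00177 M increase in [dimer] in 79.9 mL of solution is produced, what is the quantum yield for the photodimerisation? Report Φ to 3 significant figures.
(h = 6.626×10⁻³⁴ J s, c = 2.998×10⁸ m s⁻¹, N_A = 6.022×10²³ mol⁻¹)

Product: (0.00177 M)(0.0799 L) = 1.414×10⁻⁴ mol.
Photon energy at 362 nm: hc/λ = (6.626×10⁻³⁴)(2.998×10⁸)/(362×10⁻⁹) = 5.487×10⁻¹⁹ J.
Energy delivered: (19.2 W m⁻²)(21.0×10⁻⁴ m²)(5220 s) = 210.5 J.
Photons incident: 210.5 / 5.487×10⁻¹⁹ = 3.836×10²⁰, i.e. 3.836×10²⁰/6.022×10²³ = 6.370×10⁻⁴ mol.
Φ = 1.414×10⁻⁴ mol / 6.370×10⁻⁴ mol photons = 0.222.

Φ = 0.222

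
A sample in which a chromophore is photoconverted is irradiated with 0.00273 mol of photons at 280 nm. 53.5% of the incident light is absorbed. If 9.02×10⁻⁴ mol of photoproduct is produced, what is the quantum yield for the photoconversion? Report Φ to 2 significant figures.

Φ = 0.62

Photons absorbed: 0.535 × 0.00273 = 0.001461 mol.
Φ = 9.02×10⁻⁴ mol / 0.001461 mol photons = 0.62.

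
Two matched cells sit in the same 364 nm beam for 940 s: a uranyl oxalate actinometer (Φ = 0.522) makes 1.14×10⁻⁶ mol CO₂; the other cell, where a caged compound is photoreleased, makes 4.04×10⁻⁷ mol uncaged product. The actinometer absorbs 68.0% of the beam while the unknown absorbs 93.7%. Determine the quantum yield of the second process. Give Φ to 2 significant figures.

Φ = 0.13

Photons absorbed by the actinometer: 1.14×10⁻⁶ / 0.522 = 2.184×10⁻⁶ mol.
Incident flux: 2.184×10⁻⁶ / 0.680 = 3.212×10⁻⁶ einstein.
Absorbed by unknown: 0.937 × 3.212×10⁻⁶ = 3.010×10⁻⁶ mol.
Φ(unknown) = 4.04×10⁻⁷ / 3.010×10⁻⁶ = 0.13.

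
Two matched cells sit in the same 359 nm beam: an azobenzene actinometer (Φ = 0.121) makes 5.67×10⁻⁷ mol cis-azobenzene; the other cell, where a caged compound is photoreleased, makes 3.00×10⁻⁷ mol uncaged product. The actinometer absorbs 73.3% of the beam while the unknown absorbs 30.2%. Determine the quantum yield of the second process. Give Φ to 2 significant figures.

Photons absorbed by the actinometer: 5.67×10⁻⁷ / 0.121 = 4.686×10⁻⁶ mol.
Incident flux: 4.686×10⁻⁶ / 0.733 = 6.393×10⁻⁶ einstein.
Absorbed by unknown: 0.302 × 6.393×10⁻⁶ = 1.931×10⁻⁶ mol.
Φ(unknown) = 3.00×10⁻⁷ / 1.931×10⁻⁶ = 0.16.

Φ = 0.16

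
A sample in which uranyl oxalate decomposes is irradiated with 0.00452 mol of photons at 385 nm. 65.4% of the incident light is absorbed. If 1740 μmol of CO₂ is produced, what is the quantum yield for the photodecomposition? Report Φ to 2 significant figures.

Φ = 0.59

Product: 1740 μmol = 0.00174 mol.
Photons absorbed: 0.654 × 0.00452 = 0.002956 mol.
Φ = 0.00174 mol / 0.002956 mol photons = 0.59.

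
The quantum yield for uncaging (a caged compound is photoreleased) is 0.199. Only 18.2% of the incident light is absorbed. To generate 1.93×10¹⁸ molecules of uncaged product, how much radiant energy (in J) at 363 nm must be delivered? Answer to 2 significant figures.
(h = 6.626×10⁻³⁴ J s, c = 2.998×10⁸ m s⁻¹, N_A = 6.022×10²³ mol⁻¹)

29 J

Product: 1.93×10¹⁸ / 6.022×10²³ = 3.205×10⁻⁶ mol.
Photons that must be absorbed: 3.205×10⁻⁶ / 0.199 = 1.611×10⁻⁵ mol.
Incident photons needed: 1.611×10⁻⁵ / 0.182 = 8.852×10⁻⁵ mol.
Photon energy: hc/λ = 5.472×10⁻¹⁹ J; per mole, 3.295×10⁵ J mol⁻¹.
Energy required: 8.852×10⁻⁵ × 3.295×10⁵ = 29 J.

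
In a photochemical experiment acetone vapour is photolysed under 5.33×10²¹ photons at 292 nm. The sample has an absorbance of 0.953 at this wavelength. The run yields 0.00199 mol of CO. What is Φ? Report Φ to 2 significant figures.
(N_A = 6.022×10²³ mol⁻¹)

Moles of photons: 5.33×10²¹ / 6.022×10²³ = 0.008851 mol.
Fraction absorbed: 1 − 10^(−0.953) = 0.8886.
Photons absorbed: 0.8886 × 0.008851 = 0.007865 mol.
Φ = 0.00199 mol / 0.007865 mol photons = 0.25.

Φ = 0.25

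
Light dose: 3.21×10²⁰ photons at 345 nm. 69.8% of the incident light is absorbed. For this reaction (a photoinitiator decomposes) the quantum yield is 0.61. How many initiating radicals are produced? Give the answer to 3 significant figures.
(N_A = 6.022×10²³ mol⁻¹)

Moles of photons: 3.21×10²⁰ / 6.022×10²³ = 5.330×10⁻⁴ mol.
Photons absorbed: 0.698 × 5.330×10⁻⁴ = 3.720×10⁻⁴ mol.
Product: Φ × n_abs = 0.61 × 3.720×10⁻⁴ = 2.269×10⁻⁴ mol.
As a count: 2.269×10⁻⁴ × 6.022×10²³ = 1.37×10²⁰.

1.37×10²⁰ initiating radicals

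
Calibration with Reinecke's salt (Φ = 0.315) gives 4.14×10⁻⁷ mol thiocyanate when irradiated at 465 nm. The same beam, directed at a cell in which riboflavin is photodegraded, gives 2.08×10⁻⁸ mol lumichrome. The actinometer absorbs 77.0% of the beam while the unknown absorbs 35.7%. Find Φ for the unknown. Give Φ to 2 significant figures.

Φ = 0.034

Photons absorbed by the actinometer: 4.14×10⁻⁷ / 0.315 = 1.314×10⁻⁶ mol.
Incident flux: 1.314×10⁻⁶ / 0.770 = 1.706×10⁻⁶ einstein.
Absorbed by unknown: 0.357 × 1.706×10⁻⁶ = 6.090×10⁻⁷ mol.
Φ(unknown) = 2.08×10⁻⁸ / 6.090×10⁻⁷ = 0.034.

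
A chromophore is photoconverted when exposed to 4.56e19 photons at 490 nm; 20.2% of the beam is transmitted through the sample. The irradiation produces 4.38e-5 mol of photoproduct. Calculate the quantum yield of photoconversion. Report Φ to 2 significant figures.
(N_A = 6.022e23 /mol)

Moles of photons: 4.56e19 / 6.022e23 = 7.572e-5 mol.
Fraction absorbed: 1 − 20.2/100 = 0.7980.
Photons absorbed: 0.7980 × 7.572e-5 = 6.042e-5 mol.
Φ = 4.38e-5 mol / 6.042e-5 mol photons = 0.72.

Φ = 0.72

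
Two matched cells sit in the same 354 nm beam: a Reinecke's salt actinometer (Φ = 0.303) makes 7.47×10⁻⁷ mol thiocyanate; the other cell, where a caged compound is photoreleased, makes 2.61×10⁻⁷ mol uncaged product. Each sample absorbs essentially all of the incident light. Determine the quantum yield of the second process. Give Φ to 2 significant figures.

Φ = 0.11

Photons absorbed by the actinometer: 7.47×10⁻⁷ / 0.303 = 2.465×10⁻⁶ mol.
Φ(unknown) = 2.61×10⁻⁷ / 2.465×10⁻⁶ = 0.11.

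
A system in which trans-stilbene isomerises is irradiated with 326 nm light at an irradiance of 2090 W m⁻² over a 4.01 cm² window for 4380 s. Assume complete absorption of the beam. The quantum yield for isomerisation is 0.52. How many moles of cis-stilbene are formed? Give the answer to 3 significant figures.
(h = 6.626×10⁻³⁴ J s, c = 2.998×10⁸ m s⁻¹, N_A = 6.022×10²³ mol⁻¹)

0.00520 mol

Photon energy at 326 nm: hc/λ = (6.626×10⁻³⁴)(2.998×10⁸)/(326×10⁻⁹) = 6.093×10⁻¹⁹ J.
Energy delivered: (2090 W m⁻²)(4.01×10⁻⁴ m²)(4380 s) = 3671 J.
Photons incident: 3671 / 6.093×10⁻¹⁹ = 6.025×10²¹, i.e. 6.025×10²¹/6.022×10²³ = 0.01000 mol.
Product: Φ × n_abs = 0.52 × 0.01000 = 0.005200 mol.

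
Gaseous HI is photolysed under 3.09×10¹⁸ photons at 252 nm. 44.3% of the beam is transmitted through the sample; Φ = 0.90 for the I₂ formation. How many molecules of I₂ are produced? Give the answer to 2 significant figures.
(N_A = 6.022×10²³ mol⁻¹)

1.5×10¹⁸ molecules

Moles of photons: 3.09×10¹⁸ / 6.022×10²³ = 5.131×10⁻⁶ mol.
Fraction absorbed: 1 − 44.3/100 = 0.5570.
Photons absorbed: 0.5570 × 5.131×10⁻⁶ = 2.858×10⁻⁶ mol.
Product: Φ × n_abs = 0.90 × 2.858×10⁻⁶ = 2.572×10⁻⁶ mol.
As a count: 2.572×10⁻⁶ × 6.022×10²³ = 1.5×10¹⁸.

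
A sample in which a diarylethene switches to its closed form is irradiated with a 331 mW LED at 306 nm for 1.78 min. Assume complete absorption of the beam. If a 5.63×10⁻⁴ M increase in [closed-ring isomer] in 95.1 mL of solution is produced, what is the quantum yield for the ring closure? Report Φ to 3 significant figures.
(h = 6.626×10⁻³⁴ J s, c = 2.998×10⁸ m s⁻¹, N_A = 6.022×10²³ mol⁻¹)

Product: (5.63×10⁻⁴ M)(0.0951 L) = 5.354×10⁻⁵ mol.
Photon energy at 306 nm: hc/λ = (6.626×10⁻³⁴)(2.998×10⁸)/(306×10⁻⁹) = 6.492×10⁻¹⁹ J.
Energy delivered: (331 mW)(106.8 s) = 35.35 J.
Photons incident: 35.35 / 6.492×10⁻¹⁹ = 5.445×10¹⁹, i.e. 5.445×10¹⁹/6.022×10²³ = 9.042×10⁻⁵ mol.
Φ = 5.354×10⁻⁵ mol / 9.042×10⁻⁵ mol photons = 0.592.

Φ = 0.592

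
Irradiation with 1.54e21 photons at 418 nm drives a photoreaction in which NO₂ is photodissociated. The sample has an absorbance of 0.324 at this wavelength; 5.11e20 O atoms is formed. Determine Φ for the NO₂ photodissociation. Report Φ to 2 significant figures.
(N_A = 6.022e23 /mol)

Product: 5.11e20 / 6.022e23 = 8.486e-4 mol.
Moles of photons: 1.54e21 / 6.022e23 = 0.002557 mol.
Fraction absorbed: 1 − 10^(−0.324) = 0.5258.
Photons absorbed: 0.5258 × 0.002557 = 0.001344 mol.
Φ = 8.486e-4 mol / 0.001344 mol photons = 0.63.

Φ = 0.63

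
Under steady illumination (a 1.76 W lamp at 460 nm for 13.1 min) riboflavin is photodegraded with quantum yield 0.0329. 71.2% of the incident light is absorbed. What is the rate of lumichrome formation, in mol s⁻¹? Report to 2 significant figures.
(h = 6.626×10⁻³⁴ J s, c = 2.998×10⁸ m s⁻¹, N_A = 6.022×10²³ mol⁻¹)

1.6×10⁻⁷ mol s⁻¹

Photon energy at 460 nm: hc/λ = (6.626×10⁻³⁴)(2.998×10⁸)/(460×10⁻⁹) = 4.318×10⁻¹⁹ J.
Energy delivered: (1.76 W)(786 s) = 1383 J.
Photons incident: 1383 / 4.318×10⁻¹⁹ = 3.203×10²¹, i.e. 3.203×10²¹/6.022×10²³ = 0.005319 mol.
Photons absorbed: 0.712 × 0.005319 = 0.003787 mol.
Product formed: 0.0329 × 0.003787 = 1.246×10⁻⁴ mol.
Rate: 1.246×10⁻⁴ / 786 s = 1.6×10⁻⁷ mol s⁻¹.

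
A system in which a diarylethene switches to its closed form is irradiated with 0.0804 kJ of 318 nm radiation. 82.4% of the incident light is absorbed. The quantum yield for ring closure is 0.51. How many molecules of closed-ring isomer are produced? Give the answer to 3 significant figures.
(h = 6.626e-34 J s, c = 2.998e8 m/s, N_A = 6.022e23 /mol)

5.41e19 molecules

Photon energy at 318 nm: hc/λ = (6.626e-34)(2.998e8)/(318e-9) = 6.247e-19 J.
Incident energy: 0.0804 kJ = 80.4 J.
Photons incident: 80.4 / 6.247e-19 = 1.287e20, i.e. 1.287e20/6.022e23 = 2.137e-4 mol.
Photons absorbed: 0.824 × 2.137e-4 = 1.761e-4 mol.
Product: Φ × n_abs = 0.51 × 1.761e-4 = 8.981e-5 mol.
As a count: 8.981e-5 × 6.022e23 = 5.41e19.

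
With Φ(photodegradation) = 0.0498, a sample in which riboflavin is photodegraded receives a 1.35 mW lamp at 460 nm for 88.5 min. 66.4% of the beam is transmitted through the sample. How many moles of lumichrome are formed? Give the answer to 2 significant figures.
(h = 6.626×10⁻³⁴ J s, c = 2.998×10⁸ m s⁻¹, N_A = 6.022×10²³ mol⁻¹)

Photon energy at 460 nm: hc/λ = (6.626×10⁻³⁴)(2.998×10⁸)/(460×10⁻⁹) = 4.318×10⁻¹⁹ J.
Energy delivered: (1.35 mW)(5310 s) = 7.169 J.
Photons incident: 7.169 / 4.318×10⁻¹⁹ = 1.660×10¹⁹, i.e. 1.660×10¹⁹/6.022×10²³ = 2.757×10⁻⁵ mol.
Fraction absorbed: 1 − 66.4/100 = 0.3360.
Photons absorbed: 0.3360 × 2.757×10⁻⁵ = 9.264×10⁻⁶ mol.
Product: Φ × n_abs = 0.0498 × 9.264×10⁻⁶ = 4.613×10⁻⁷ mol.

4.6×10⁻⁷ mol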